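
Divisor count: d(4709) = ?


4709 = 17^1 × 277^1
d(4709) = (1+1) × (1+1) = 4

4 divisors


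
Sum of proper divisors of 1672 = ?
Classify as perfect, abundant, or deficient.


Proper divisors: 1, 2, 4, 8, 11, 19, 22, 38, 44, 76, 88, 152, 209, 418, 836
Sum = 1 + 2 + 4 + 8 + 11 + 19 + 22 + 38 + 44 + 76 + 88 + 152 + 209 + 418 + 836 = 1928
1928 > 1672 → abundant

s(1672) = 1928 (abundant)


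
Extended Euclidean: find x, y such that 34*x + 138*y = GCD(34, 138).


Tabular extended Euclidean (each row: r = 34*s + 138*t):
r=34, s=1, t=0
r=138, s=0, t=1
q=0: r=34, s=1, t=0   [34*(1) + 138*(0) = 34]
q=4: r=2, s=-4, t=1   [34*(-4) + 138*(1) = 2]
q=17: r=0, s=69, t=-17   [34*(69) + 138*(-17) = 0]
GCD = 2; from the row with r=2: x=-4, y=1
Check: 34*(-4) + 138*(1) = -136 + 138 = 2

GCD = 2, x = -4, y = 1


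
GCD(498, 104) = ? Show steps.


498 = 4 * 104 + 82
104 = 1 * 82 + 22
82 = 3 * 22 + 16
22 = 1 * 16 + 6
16 = 2 * 6 + 4
6 = 1 * 4 + 2
4 = 2 * 2 + 0
GCD = 2


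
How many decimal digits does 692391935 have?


692391935 has 9 digits in base 10
floor(log10(692391935)) + 1 = floor(8.8404) + 1 = 9

9 digits (base 10)


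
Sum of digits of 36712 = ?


3 + 6 + 7 + 1 + 2 = 19


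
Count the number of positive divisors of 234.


234 = 2^1 × 3^2 × 13^1
d(234) = (1+1) × (2+1) × (1+1) = 12

12 divisors


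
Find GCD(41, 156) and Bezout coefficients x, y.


Tabular extended Euclidean (each row: r = 41*s + 156*t):
r=41, s=1, t=0
r=156, s=0, t=1
q=0: r=41, s=1, t=0   [41*(1) + 156*(0) = 41]
q=3: r=33, s=-3, t=1   [41*(-3) + 156*(1) = 33]
q=1: r=8, s=4, t=-1   [41*(4) + 156*(-1) = 8]
q=4: r=1, s=-19, t=5   [41*(-19) + 156*(5) = 1]
q=8: r=0, s=156, t=-41   [41*(156) + 156*(-41) = 0]
GCD = 1; from the row with r=1: x=-19, y=5
Check: 41*(-19) + 156*(5) = -779 + 780 = 1

GCD = 1, x = -19, y = 5


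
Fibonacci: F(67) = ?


Sequence: 1, 1, 2, 3, 5, 8, 13, 21, 34, 55, 89, 144, 233, 377, 610, 987, 1597, 2584, 4181, 6765, 10946, 17711, 28657, 46368, 75025, 121393, 196418, 317811, 514229, 832040, 1346269, 2178309, 3524578, 5702887, 9227465, 14930352, 24157817, 39088169, 63245986, 102334155, 165580141, 267914296, 433494437, 701408733, 1134903170, 1836311903, 2971215073, 4807526976, 7778742049, 12586269025, 20365011074, 32951280099, 53316291173, 86267571272, 139583862445, 225851433717, 365435296162, 591286729879, 956722026041, 1548008755920, 2504730781961, 4052739537881, 6557470319842, 10610209857723, 17167680177565, 27777890035288, 44945570212853
F(67) = 44945570212853


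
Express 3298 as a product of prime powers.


3298 / 2 = 1649
1649 / 17 = 97
97 / 97 = 1
3298 = 2 × 17 × 97


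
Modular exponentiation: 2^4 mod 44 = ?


2^1 mod 44 = 2
2^2 mod 44 = 4
2^3 mod 44 = 8
2^4 mod 44 = 16


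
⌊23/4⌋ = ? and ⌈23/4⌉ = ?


23/4 = 5.7500
floor = 5
ceil = 6

floor = 5, ceil = 6


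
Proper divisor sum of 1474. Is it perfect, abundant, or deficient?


Proper divisors: 1, 2, 11, 22, 67, 134, 737
Sum = 1 + 2 + 11 + 22 + 67 + 134 + 737 = 974
974 < 1474 → deficient

s(1474) = 974 (deficient)


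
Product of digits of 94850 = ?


9 × 4 × 8 × 5 × 0 = 0


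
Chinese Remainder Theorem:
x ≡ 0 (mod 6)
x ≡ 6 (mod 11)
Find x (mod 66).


M = 6*11 = 66
M1 = M/6 = 11, M2 = M/11 = 6
M1^(-1) mod 6 = 5, M2^(-1) mod 11 = 2
x = 0*11*5 + 6*6*2 = 72
72 mod 66 = 6
Check: 6 mod 6 = 0 ✓, 6 mod 11 = 6 ✓

x ≡ 6 (mod 66)


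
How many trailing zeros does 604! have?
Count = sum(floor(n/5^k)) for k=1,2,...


floor(604/5) = 120
floor(604/25) = 24
floor(604/125) = 4
Total = 148

148 trailing zeros


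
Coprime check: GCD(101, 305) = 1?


Euclidean algorithm:
305 = 3 * 101 + 2
101 = 50 * 2 + 1
2 = 2 * 1 + 0
GCD(101, 305) = 1

Yes, coprime (GCD = 1)


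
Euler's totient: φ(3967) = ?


3967 = 3967
Prime factors: 3967
φ(3967) = 3967 × (1-1/3967)
= 3967 × 3966/3967 = 3966

φ(3967) = 3966


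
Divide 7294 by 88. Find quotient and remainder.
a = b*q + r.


7294 = 88 * 82 + 78
Check: 7216 + 78 = 7294

q = 82, r = 78


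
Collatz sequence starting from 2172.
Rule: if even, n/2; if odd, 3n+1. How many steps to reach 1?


2172 → 1086 → 543 → 1630 → 815 → 2446 → 1223 → 3670 → 1835 → 5506 → 2753 → 8260 → 4130 → 2065 → 6196 → 3098 → 1549 → 4648 → 2324 → 1162 → 581 → 1744 → 872 → 436 → 218 → 109 → 328 → 164 → 82 → 41 → 124 → 62 → 31 → 94 → 47 → 142 → 71 → 214 → 107 → 322 → 161 → 484 → 242 → 121 → 364 → 182 → 91 → 274 → 137 → 412 → 206 → 103 → 310 → 155 → 466 → 233 → 700 → 350 → 175 → 526 → 263 → 790 → 395 → 1186 → 593 → 1780 → 890 → 445 → 1336 → 668 → 334 → 167 → 502 → 251 → 754 → 377 → 1132 → 566 → 283 → 850 → 425 → 1276 → 638 → 319 → 958 → 479 → 1438 → 719 → 2158 → 1079 → 3238 → 1619 → 4858 → 2429 → 7288 → 3644 → 1822 → 911 → 2734 → 1367 → 4102 → 2051 → 6154 → 3077 → 9232 → 4616 → 2308 → 1154 → 577 → 1732 → 866 → 433 → 1300 → 650 → 325 → 976 → 488 → 244 → 122 → 61 → 184 → 92 → 46 → 23 → 70 → 35 → 106 → 53 → 160 → 80 → 40 → 20 → 10 → 5 → 16 → 8 → 4 → 2 → 1
Total steps = 138

138 steps


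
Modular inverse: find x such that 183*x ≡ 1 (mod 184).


Use the extended Euclidean algorithm on (184, 183); each row r = 184*s + 183*t:
r=184, s=1, t=0
r=183, s=0, t=1
q=1: r=1, s=1, t=-1   [184*(1) + 183*(-1) = 1]
q=183: r=0, s=-183, t=184   [184*(-183) + 183*(184) = 0]
GCD = 1 with t = -1, so 183*(-1) ≡ 1 (mod 184)
Inverse = -1 mod 184 = 183
Check: 183 * 183 = 33489 ≡ 1 (mod 184)

183^(-1) ≡ 183 (mod 184)


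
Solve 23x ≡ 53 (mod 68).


GCD(23, 68) = 1, unique solution
a^(-1) mod 68 = 3
x = 3 * 53 mod 68 = 23

x ≡ 23 (mod 68)


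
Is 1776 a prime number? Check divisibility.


1776 / 2 = 888 (exact division)
1776 is NOT prime.

No, 1776 is not prime


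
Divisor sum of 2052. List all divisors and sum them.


Divisors of 2052: 1, 2, 3, 4, 6, 9, 12, 18, 19, 27, 36, 38, 54, 57, 76, 108, 114, 171, 228, 342, 513, 684, 1026, 2052
Sum = 1 + 2 + 3 + 4 + 6 + 9 + 12 + 18 + 19 + 27 + 36 + 38 + 54 + 57 + 76 + 108 + 114 + 171 + 228 + 342 + 513 + 684 + 1026 + 2052 = 5600

σ(2052) = 5600


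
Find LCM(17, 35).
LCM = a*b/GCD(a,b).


GCD(17, 35) = 1
LCM = 17*35/1 = 595/1 = 595

LCM = 595


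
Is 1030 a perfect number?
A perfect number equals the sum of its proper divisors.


Proper divisors of 1030: 1, 2, 5, 10, 103, 206, 515
Sum = 1 + 2 + 5 + 10 + 103 + 206 + 515 = 842

No, 1030 is not perfect (842 ≠ 1030)


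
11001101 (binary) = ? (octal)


11001101 (base 2) = 205 (decimal)
205 (decimal) = 315 (base 8)


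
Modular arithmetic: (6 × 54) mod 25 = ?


6 × 54 = 324
324 mod 25 = 24


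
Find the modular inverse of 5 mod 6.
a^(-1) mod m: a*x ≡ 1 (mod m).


Use the extended Euclidean algorithm on (6, 5); each row r = 6*s + 5*t:
r=6, s=1, t=0
r=5, s=0, t=1
q=1: r=1, s=1, t=-1   [6*(1) + 5*(-1) = 1]
q=5: r=0, s=-5, t=6   [6*(-5) + 5*(6) = 0]
GCD = 1 with t = -1, so 5*(-1) ≡ 1 (mod 6)
Inverse = -1 mod 6 = 5
Check: 5 * 5 = 25 ≡ 1 (mod 6)

5^(-1) ≡ 5 (mod 6)


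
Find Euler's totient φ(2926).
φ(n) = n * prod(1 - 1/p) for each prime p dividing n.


2926 = 2 × 7 × 11 × 19
Prime factors: 2, 7, 11, 19
φ(2926) = 2926 × (1-1/2) × (1-1/7) × (1-1/11) × (1-1/19)
= 2926 × 1/2 × 6/7 × 10/11 × 18/19 = 1080

φ(2926) = 1080


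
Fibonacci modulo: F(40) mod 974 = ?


F(k) mod 974 for k=1..40:
1, 1, 2, 3, 5, 8, 13, 21, 34, 55, 89, 144, 233, 377, 610, 13, 623, 636, 285, 921, 232, 179, 411, 590, 27, 617, 644, 287, 931, 244, 201, 445, 646, 117, 763, 880, 669, 575, 270, 845
F(40) mod 974 = 845


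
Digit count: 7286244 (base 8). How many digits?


7286244 in base 8 = 33626744
Number of digits = 8

8 digits (base 8)


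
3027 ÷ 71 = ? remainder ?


3027 = 71 * 42 + 45
Check: 2982 + 45 = 3027

q = 42, r = 45


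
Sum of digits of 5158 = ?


5 + 1 + 5 + 8 = 19


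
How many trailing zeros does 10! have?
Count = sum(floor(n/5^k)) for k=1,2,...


floor(10/5) = 2
Total = 2

2 trailing zeros


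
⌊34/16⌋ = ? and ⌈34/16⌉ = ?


34/16 = 2.1250
floor = 2
ceil = 3

floor = 2, ceil = 3


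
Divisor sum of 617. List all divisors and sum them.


Divisors of 617: 1, 617
Sum = 1 + 617 = 618

σ(617) = 618


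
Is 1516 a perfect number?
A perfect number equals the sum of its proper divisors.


Proper divisors of 1516: 1, 2, 4, 379, 758
Sum = 1 + 2 + 4 + 379 + 758 = 1144

No, 1516 is not perfect (1144 ≠ 1516)


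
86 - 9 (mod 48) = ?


86 - 9 = 77
77 mod 48 = 29


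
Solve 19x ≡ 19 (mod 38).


GCD(19, 38) = 19 divides 19
Divide: 1x ≡ 1 (mod 2)
x ≡ 1 (mod 2)


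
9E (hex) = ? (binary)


9E (base 16) = 158 (decimal)
158 (decimal) = 10011110 (base 2)


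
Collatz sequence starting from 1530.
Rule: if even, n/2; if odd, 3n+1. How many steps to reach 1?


1530 → 765 → 2296 → 1148 → 574 → 287 → 862 → 431 → 1294 → 647 → 1942 → 971 → 2914 → 1457 → 4372 → 2186 → 1093 → 3280 → 1640 → 820 → 410 → 205 → 616 → 308 → 154 → 77 → 232 → 116 → 58 → 29 → 88 → 44 → 22 → 11 → 34 → 17 → 52 → 26 → 13 → 40 → 20 → 10 → 5 → 16 → 8 → 4 → 2 → 1
Total steps = 47

47 steps


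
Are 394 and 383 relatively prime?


Euclidean algorithm:
394 = 1 * 383 + 11
383 = 34 * 11 + 9
11 = 1 * 9 + 2
9 = 4 * 2 + 1
2 = 2 * 1 + 0
GCD(394, 383) = 1

Yes, coprime (GCD = 1)


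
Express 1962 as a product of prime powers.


1962 / 2 = 981
981 / 3 = 327
327 / 3 = 109
109 / 109 = 1
1962 = 2 × 3^2 × 109


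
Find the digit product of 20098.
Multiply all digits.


2 × 0 × 0 × 9 × 8 = 0


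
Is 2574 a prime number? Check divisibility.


2574 / 2 = 1287 (exact division)
2574 is NOT prime.

No, 2574 is not prime


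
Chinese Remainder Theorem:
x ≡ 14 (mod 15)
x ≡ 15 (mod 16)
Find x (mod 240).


M = 15*16 = 240
M1 = M/15 = 16, M2 = M/16 = 15
M1^(-1) mod 15 = 1, M2^(-1) mod 16 = 15
x = 14*16*1 + 15*15*15 = 3599
3599 mod 240 = 239
Check: 239 mod 15 = 14 ✓, 239 mod 16 = 15 ✓

x ≡ 239 (mod 240)


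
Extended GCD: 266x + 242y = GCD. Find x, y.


Tabular extended Euclidean (each row: r = 266*s + 242*t):
r=266, s=1, t=0
r=242, s=0, t=1
q=1: r=24, s=1, t=-1   [266*(1) + 242*(-1) = 24]
q=10: r=2, s=-10, t=11   [266*(-10) + 242*(11) = 2]
q=12: r=0, s=121, t=-133   [266*(121) + 242*(-133) = 0]
GCD = 2; from the row with r=2: x=-10, y=11
Check: 266*(-10) + 242*(11) = -2660 + 2662 = 2

GCD = 2, x = -10, y = 11


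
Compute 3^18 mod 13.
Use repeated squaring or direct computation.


3^1 mod 13 = 3
3^2 mod 13 = 9
3^3 mod 13 = 1
3^4 mod 13 = 3
3^5 mod 13 = 9
3^6 mod 13 = 1
3^7 mod 13 = 3
3^8 mod 13 = 9
3^9 mod 13 = 1
3^10 mod 13 = 3
3^11 mod 13 = 9
3^12 mod 13 = 1
3^13 mod 13 = 3
3^14 mod 13 = 9
3^15 mod 13 = 1
3^16 mod 13 = 3
3^17 mod 13 = 9
3^18 mod 13 = 1


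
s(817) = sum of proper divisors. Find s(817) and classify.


Proper divisors: 1, 19, 43
Sum = 1 + 19 + 43 = 63
63 < 817 → deficient

s(817) = 63 (deficient)


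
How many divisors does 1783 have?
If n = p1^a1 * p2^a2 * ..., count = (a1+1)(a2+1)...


1783 = 1783^1
d(1783) = (1+1) = 2

2 divisors


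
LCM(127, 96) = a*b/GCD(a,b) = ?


GCD(127, 96) = 1
LCM = 127*96/1 = 12192/1 = 12192

LCM = 12192


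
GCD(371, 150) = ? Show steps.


371 = 2 * 150 + 71
150 = 2 * 71 + 8
71 = 8 * 8 + 7
8 = 1 * 7 + 1
7 = 7 * 1 + 0
GCD = 1


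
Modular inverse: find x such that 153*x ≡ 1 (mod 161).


Use the extended Euclidean algorithm on (161, 153); each row r = 161*s + 153*t:
r=161, s=1, t=0
r=153, s=0, t=1
q=1: r=8, s=1, t=-1   [161*(1) + 153*(-1) = 8]
q=19: r=1, s=-19, t=20   [161*(-19) + 153*(20) = 1]
q=8: r=0, s=153, t=-161   [161*(153) + 153*(-161) = 0]
GCD = 1 with t = 20, so 153*(20) ≡ 1 (mod 161)
Inverse = 20 mod 161 = 20
Check: 153 * 20 = 3060 ≡ 1 (mod 161)

153^(-1) ≡ 20 (mod 161)


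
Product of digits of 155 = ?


1 × 5 × 5 = 25


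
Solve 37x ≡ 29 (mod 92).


GCD(37, 92) = 1, unique solution
a^(-1) mod 92 = 5
x = 5 * 29 mod 92 = 53

x ≡ 53 (mod 92)


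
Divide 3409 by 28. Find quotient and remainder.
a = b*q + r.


3409 = 28 * 121 + 21
Check: 3388 + 21 = 3409

q = 121, r = 21


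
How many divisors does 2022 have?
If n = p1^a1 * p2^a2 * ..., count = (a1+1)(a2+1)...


2022 = 2^1 × 3^1 × 337^1
d(2022) = (1+1) × (1+1) × (1+1) = 8

8 divisors


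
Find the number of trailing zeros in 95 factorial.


floor(95/5) = 19
floor(95/25) = 3
Total = 22

22 trailing zeros


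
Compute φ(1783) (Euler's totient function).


1783 = 1783
Prime factors: 1783
φ(1783) = 1783 × (1-1/1783)
= 1783 × 1782/1783 = 1782

φ(1783) = 1782


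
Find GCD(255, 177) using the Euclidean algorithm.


255 = 1 * 177 + 78
177 = 2 * 78 + 21
78 = 3 * 21 + 15
21 = 1 * 15 + 6
15 = 2 * 6 + 3
6 = 2 * 3 + 0
GCD = 3


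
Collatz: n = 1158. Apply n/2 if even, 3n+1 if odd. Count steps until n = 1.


1158 → 579 → 1738 → 869 → 2608 → 1304 → 652 → 326 → 163 → 490 → 245 → 736 → 368 → 184 → 92 → 46 → 23 → 70 → 35 → 106 → 53 → 160 → 80 → 40 → 20 → 10 → 5 → 16 → 8 → 4 → 2 → 1
Total steps = 31

31 steps


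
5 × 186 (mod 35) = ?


5 × 186 = 930
930 mod 35 = 20


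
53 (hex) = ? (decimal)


53 (base 16) = 83 (decimal)
83 (decimal) = 83 (base 10)


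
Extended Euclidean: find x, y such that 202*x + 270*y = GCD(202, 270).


Tabular extended Euclidean (each row: r = 202*s + 270*t):
r=202, s=1, t=0
r=270, s=0, t=1
q=0: r=202, s=1, t=0   [202*(1) + 270*(0) = 202]
q=1: r=68, s=-1, t=1   [202*(-1) + 270*(1) = 68]
q=2: r=66, s=3, t=-2   [202*(3) + 270*(-2) = 66]
q=1: r=2, s=-4, t=3   [202*(-4) + 270*(3) = 2]
q=33: r=0, s=135, t=-101   [202*(135) + 270*(-101) = 0]
GCD = 2; from the row with r=2: x=-4, y=3
Check: 202*(-4) + 270*(3) = -808 + 810 = 2

GCD = 2, x = -4, y = 3


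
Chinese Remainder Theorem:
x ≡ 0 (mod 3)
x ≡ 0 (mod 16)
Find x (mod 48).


M = 3*16 = 48
M1 = M/3 = 16, M2 = M/16 = 3
M1^(-1) mod 3 = 1, M2^(-1) mod 16 = 11
x = 0*16*1 + 0*3*11 = 0
0 mod 48 = 0
Check: 0 mod 3 = 0 ✓, 0 mod 16 = 0 ✓

x ≡ 0 (mod 48)


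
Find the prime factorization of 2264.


2264 / 2 = 1132
1132 / 2 = 566
566 / 2 = 283
283 / 283 = 1
2264 = 2^3 × 283


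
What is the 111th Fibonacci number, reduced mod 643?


F(k) mod 643 for k=1..111:
1, 1, 2, 3, 5, 8, 13, 21, 34, 55, 89, 144, 233, 377, 610, 344, 311, 12, 323, 335, 15, 350, 365, 72, 437, 509, 303, 169, 472, 641, 470, 468, 295, 120, 415, 535, 307, 199, 506, 62, 568, 630, 555, 542, 454, 353, 164, 517, 38, 555, 593, 505, 455, 317, 129, 446, 575, 378, 310, 45, 355, 400, 112, 512, 624, 493, 474, 324, 155, 479, 634, 470, 461, 288, 106, 394, 500, 251, 108, 359, 467, 183, 7, 190, 197, 387, 584, 328, 269, 597, 223, 177, 400, 577, 334, 268, 602, 227, 186, 413, 599, 369, 325, 51, 376, 427, 160, 587, 104, 48, 152
F(111) mod 643 = 152


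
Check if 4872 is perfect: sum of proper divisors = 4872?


Proper divisors of 4872: 1, 2, 3, 4, 6, 7, 8, 12, 14, 21, 24, 28, 29, 42, 56, 58, 84, 87, 116, 168, 174, 203, 232, 348, 406, 609, 696, 812, 1218, 1624, 2436
Sum = 1 + 2 + 3 + 4 + 6 + 7 + 8 + 12 + 14 + 21 + 24 + 28 + 29 + 42 + 56 + 58 + 84 + 87 + 116 + 168 + 174 + 203 + 232 + 348 + 406 + 609 + 696 + 812 + 1218 + 1624 + 2436 = 9528

No, 4872 is not perfect (9528 ≠ 4872)


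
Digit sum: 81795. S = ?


8 + 1 + 7 + 9 + 5 = 30


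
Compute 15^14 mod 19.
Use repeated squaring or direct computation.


15^1 mod 19 = 15
15^2 mod 19 = 16
15^3 mod 19 = 12
15^4 mod 19 = 9
15^5 mod 19 = 2
15^6 mod 19 = 11
15^7 mod 19 = 13
15^8 mod 19 = 5
15^9 mod 19 = 18
15^10 mod 19 = 4
15^11 mod 19 = 3
15^12 mod 19 = 7
15^13 mod 19 = 10
15^14 mod 19 = 17


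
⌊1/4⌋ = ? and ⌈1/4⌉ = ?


1/4 = 0.2500
floor = 0
ceil = 1

floor = 0, ceil = 1


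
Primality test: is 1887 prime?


1887 / 3 = 629 (exact division)
1887 is NOT prime.

No, 1887 is not prime


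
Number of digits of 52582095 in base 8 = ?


52582095 in base 8 = 310453317
Number of digits = 9

9 digits (base 8)


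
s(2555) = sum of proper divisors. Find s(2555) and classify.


Proper divisors: 1, 5, 7, 35, 73, 365, 511
Sum = 1 + 5 + 7 + 35 + 73 + 365 + 511 = 997
997 < 2555 → deficient

s(2555) = 997 (deficient)


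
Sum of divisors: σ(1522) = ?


Divisors of 1522: 1, 2, 761, 1522
Sum = 1 + 2 + 761 + 1522 = 2286

σ(1522) = 2286


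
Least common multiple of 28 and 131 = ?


GCD(28, 131) = 1
LCM = 28*131/1 = 3668/1 = 3668

LCM = 3668


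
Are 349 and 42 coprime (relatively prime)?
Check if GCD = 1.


Euclidean algorithm:
349 = 8 * 42 + 13
42 = 3 * 13 + 3
13 = 4 * 3 + 1
3 = 3 * 1 + 0
GCD(349, 42) = 1

Yes, coprime (GCD = 1)


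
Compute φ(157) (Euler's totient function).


157 = 157
Prime factors: 157
φ(157) = 157 × (1-1/157)
= 157 × 156/157 = 156

φ(157) = 156


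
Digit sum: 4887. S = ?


4 + 8 + 8 + 7 = 27


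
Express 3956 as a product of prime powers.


3956 / 2 = 1978
1978 / 2 = 989
989 / 23 = 43
43 / 43 = 1
3956 = 2^2 × 23 × 43


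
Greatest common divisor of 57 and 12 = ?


57 = 4 * 12 + 9
12 = 1 * 9 + 3
9 = 3 * 3 + 0
GCD = 3


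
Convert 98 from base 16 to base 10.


98 (base 16) = 152 (decimal)
152 (decimal) = 152 (base 10)


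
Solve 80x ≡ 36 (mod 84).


GCD(80, 84) = 4 divides 36
Divide: 20x ≡ 9 (mod 21)
x ≡ 12 (mod 21)


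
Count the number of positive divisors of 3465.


3465 = 3^2 × 5^1 × 7^1 × 11^1
d(3465) = (2+1) × (1+1) × (1+1) × (1+1) = 24

24 divisors


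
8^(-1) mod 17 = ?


Use the extended Euclidean algorithm on (17, 8); each row r = 17*s + 8*t:
r=17, s=1, t=0
r=8, s=0, t=1
q=2: r=1, s=1, t=-2   [17*(1) + 8*(-2) = 1]
q=8: r=0, s=-8, t=17   [17*(-8) + 8*(17) = 0]
GCD = 1 with t = -2, so 8*(-2) ≡ 1 (mod 17)
Inverse = -2 mod 17 = 15
Check: 8 * 15 = 120 ≡ 1 (mod 17)

8^(-1) ≡ 15 (mod 17)


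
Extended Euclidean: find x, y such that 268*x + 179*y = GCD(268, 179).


Tabular extended Euclidean (each row: r = 268*s + 179*t):
r=268, s=1, t=0
r=179, s=0, t=1
q=1: r=89, s=1, t=-1   [268*(1) + 179*(-1) = 89]
q=2: r=1, s=-2, t=3   [268*(-2) + 179*(3) = 1]
q=89: r=0, s=179, t=-268   [268*(179) + 179*(-268) = 0]
GCD = 1; from the row with r=1: x=-2, y=3
Check: 268*(-2) + 179*(3) = -536 + 537 = 1

GCD = 1, x = -2, y = 3


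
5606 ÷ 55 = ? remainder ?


5606 = 55 * 101 + 51
Check: 5555 + 51 = 5606

q = 101, r = 51


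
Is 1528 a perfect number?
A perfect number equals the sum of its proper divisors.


Proper divisors of 1528: 1, 2, 4, 8, 191, 382, 764
Sum = 1 + 2 + 4 + 8 + 191 + 382 + 764 = 1352

No, 1528 is not perfect (1352 ≠ 1528)


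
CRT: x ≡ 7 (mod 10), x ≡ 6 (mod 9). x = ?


M = 10*9 = 90
M1 = M/10 = 9, M2 = M/9 = 10
M1^(-1) mod 10 = 9, M2^(-1) mod 9 = 1
x = 7*9*9 + 6*10*1 = 627
627 mod 90 = 87
Check: 87 mod 10 = 7 ✓, 87 mod 9 = 6 ✓

x ≡ 87 (mod 90)


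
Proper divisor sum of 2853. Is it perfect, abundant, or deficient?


Proper divisors: 1, 3, 9, 317, 951
Sum = 1 + 3 + 9 + 317 + 951 = 1281
1281 < 2853 → deficient

s(2853) = 1281 (deficient)


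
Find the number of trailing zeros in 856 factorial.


floor(856/5) = 171
floor(856/25) = 34
floor(856/125) = 6
floor(856/625) = 1
Total = 212

212 trailing zeros


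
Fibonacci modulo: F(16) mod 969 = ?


F(k) mod 969 for k=1..16:
1, 1, 2, 3, 5, 8, 13, 21, 34, 55, 89, 144, 233, 377, 610, 18
F(16) mod 969 = 18


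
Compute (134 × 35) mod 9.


134 × 35 = 4690
4690 mod 9 = 1


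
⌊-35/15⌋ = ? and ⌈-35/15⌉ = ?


-35/15 = -2.3333
floor = -3
ceil = -2

floor = -3, ceil = -2


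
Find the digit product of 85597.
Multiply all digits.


8 × 5 × 5 × 9 × 7 = 12600


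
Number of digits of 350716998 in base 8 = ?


350716998 in base 8 = 2471702106
Number of digits = 10

10 digits (base 8)


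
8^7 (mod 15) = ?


8^1 mod 15 = 8
8^2 mod 15 = 4
8^3 mod 15 = 2
8^4 mod 15 = 1
8^5 mod 15 = 8
8^6 mod 15 = 4
8^7 mod 15 = 2


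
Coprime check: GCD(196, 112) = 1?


Euclidean algorithm:
196 = 1 * 112 + 84
112 = 1 * 84 + 28
84 = 3 * 28 + 0
GCD(196, 112) = 28

No, not coprime (GCD = 28)


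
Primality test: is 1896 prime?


1896 / 2 = 948 (exact division)
1896 is NOT prime.

No, 1896 is not prime


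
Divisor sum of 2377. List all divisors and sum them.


Divisors of 2377: 1, 2377
Sum = 1 + 2377 = 2378

σ(2377) = 2378


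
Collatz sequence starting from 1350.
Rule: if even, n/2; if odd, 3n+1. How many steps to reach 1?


1350 → 675 → 2026 → 1013 → 3040 → 1520 → 760 → 380 → 190 → 95 → 286 → 143 → 430 → 215 → 646 → 323 → 970 → 485 → 1456 → 728 → 364 → 182 → 91 → 274 → 137 → 412 → 206 → 103 → 310 → 155 → 466 → 233 → 700 → 350 → 175 → 526 → 263 → 790 → 395 → 1186 → 593 → 1780 → 890 → 445 → 1336 → 668 → 334 → 167 → 502 → 251 → 754 → 377 → 1132 → 566 → 283 → 850 → 425 → 1276 → 638 → 319 → 958 → 479 → 1438 → 719 → 2158 → 1079 → 3238 → 1619 → 4858 → 2429 → 7288 → 3644 → 1822 → 911 → 2734 → 1367 → 4102 → 2051 → 6154 → 3077 → 9232 → 4616 → 2308 → 1154 → 577 → 1732 → 866 → 433 → 1300 → 650 → 325 → 976 → 488 → 244 → 122 → 61 → 184 → 92 → 46 → 23 → 70 → 35 → 106 → 53 → 160 → 80 → 40 → 20 → 10 → 5 → 16 → 8 → 4 → 2 → 1
Total steps = 114

114 steps


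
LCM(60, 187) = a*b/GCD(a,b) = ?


GCD(60, 187) = 1
LCM = 60*187/1 = 11220/1 = 11220

LCM = 11220


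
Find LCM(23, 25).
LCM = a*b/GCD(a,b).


GCD(23, 25) = 1
LCM = 23*25/1 = 575/1 = 575

LCM = 575


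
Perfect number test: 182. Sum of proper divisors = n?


Proper divisors of 182: 1, 2, 7, 13, 14, 26, 91
Sum = 1 + 2 + 7 + 13 + 14 + 26 + 91 = 154

No, 182 is not perfect (154 ≠ 182)


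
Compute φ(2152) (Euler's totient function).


2152 = 2^3 × 269
Prime factors: 2, 269
φ(2152) = 2152 × (1-1/2) × (1-1/269)
= 2152 × 1/2 × 268/269 = 1072

φ(2152) = 1072


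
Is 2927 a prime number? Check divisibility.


Check divisors up to sqrt(2927) = 54.1018
No divisors found.
2927 is prime.

Yes, 2927 is prime


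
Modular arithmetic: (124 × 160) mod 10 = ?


124 × 160 = 19840
19840 mod 10 = 0


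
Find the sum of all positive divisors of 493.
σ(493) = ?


Divisors of 493: 1, 17, 29, 493
Sum = 1 + 17 + 29 + 493 = 540

σ(493) = 540


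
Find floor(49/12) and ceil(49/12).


49/12 = 4.0833
floor = 4
ceil = 5

floor = 4, ceil = 5


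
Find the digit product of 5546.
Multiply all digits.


5 × 5 × 4 × 6 = 600


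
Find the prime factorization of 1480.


1480 / 2 = 740
740 / 2 = 370
370 / 2 = 185
185 / 5 = 37
37 / 37 = 1
1480 = 2^3 × 5 × 37


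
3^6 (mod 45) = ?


3^1 mod 45 = 3
3^2 mod 45 = 9
3^3 mod 45 = 27
3^4 mod 45 = 36
3^5 mod 45 = 18
3^6 mod 45 = 9


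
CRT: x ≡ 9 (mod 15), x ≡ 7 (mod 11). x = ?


M = 15*11 = 165
M1 = M/15 = 11, M2 = M/11 = 15
M1^(-1) mod 15 = 11, M2^(-1) mod 11 = 3
x = 9*11*11 + 7*15*3 = 1404
1404 mod 165 = 84
Check: 84 mod 15 = 9 ✓, 84 mod 11 = 7 ✓

x ≡ 84 (mod 165)


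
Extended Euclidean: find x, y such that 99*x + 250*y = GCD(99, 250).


Tabular extended Euclidean (each row: r = 99*s + 250*t):
r=99, s=1, t=0
r=250, s=0, t=1
q=0: r=99, s=1, t=0   [99*(1) + 250*(0) = 99]
q=2: r=52, s=-2, t=1   [99*(-2) + 250*(1) = 52]
q=1: r=47, s=3, t=-1   [99*(3) + 250*(-1) = 47]
q=1: r=5, s=-5, t=2   [99*(-5) + 250*(2) = 5]
q=9: r=2, s=48, t=-19   [99*(48) + 250*(-19) = 2]
q=2: r=1, s=-101, t=40   [99*(-101) + 250*(40) = 1]
q=2: r=0, s=250, t=-99   [99*(250) + 250*(-99) = 0]
GCD = 1; from the row with r=1: x=-101, y=40
Check: 99*(-101) + 250*(40) = -9999 + 10000 = 1

GCD = 1, x = -101, y = 40


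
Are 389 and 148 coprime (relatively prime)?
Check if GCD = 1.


Euclidean algorithm:
389 = 2 * 148 + 93
148 = 1 * 93 + 55
93 = 1 * 55 + 38
55 = 1 * 38 + 17
38 = 2 * 17 + 4
17 = 4 * 4 + 1
4 = 4 * 1 + 0
GCD(389, 148) = 1

Yes, coprime (GCD = 1)


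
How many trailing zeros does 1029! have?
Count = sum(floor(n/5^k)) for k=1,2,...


floor(1029/5) = 205
floor(1029/25) = 41
floor(1029/125) = 8
floor(1029/625) = 1
Total = 255

255 trailing zeros


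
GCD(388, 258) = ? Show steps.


388 = 1 * 258 + 130
258 = 1 * 130 + 128
130 = 1 * 128 + 2
128 = 64 * 2 + 0
GCD = 2


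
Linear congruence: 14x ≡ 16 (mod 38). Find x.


GCD(14, 38) = 2 divides 16
Divide: 7x ≡ 8 (mod 19)
x ≡ 12 (mod 19)


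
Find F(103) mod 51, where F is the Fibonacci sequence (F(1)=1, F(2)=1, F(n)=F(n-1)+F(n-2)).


F(k) mod 51 for k=1..103:
1, 1, 2, 3, 5, 8, 13, 21, 34, 4, 38, 42, 29, 20, 49, 18, 16, 34, 50, 33, 32, 14, 46, 9, 4, 13, 17, 30, 47, 26, 22, 48, 19, 16, 35, 0, 35, 35, 19, 3, 22, 25, 47, 21, 17, 38, 4, 42, 46, 37, 32, 18, 50, 17, 16, 33, 49, 31, 29, 9, 38, 47, 34, 30, 13, 43, 5, 48, 2, 50, 1, 0, 1, 1, 2, 3, 5, 8, 13, 21, 34, 4, 38, 42, 29, 20, 49, 18, 16, 34, 50, 33, 32, 14, 46, 9, 4, 13, 17, 30, 47, 26, 22
F(103) mod 51 = 22


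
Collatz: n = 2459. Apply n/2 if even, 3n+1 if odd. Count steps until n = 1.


2459 → 7378 → 3689 → 11068 → 5534 → 2767 → 8302 → 4151 → 12454 → 6227 → 18682 → 9341 → 28024 → 14012 → 7006 → 3503 → 10510 → 5255 → 15766 → 7883 → 23650 → 11825 → 35476 → 17738 → 8869 → 26608 → 13304 → 6652 → 3326 → 1663 → 4990 → 2495 → 7486 → 3743 → 11230 → 5615 → 16846 → 8423 → 25270 → 12635 → 37906 → 18953 → 56860 → 28430 → 14215 → 42646 → 21323 → 63970 → 31985 → 95956 → 47978 → 23989 → 71968 → 35984 → 17992 → 8996 → 4498 → 2249 → 6748 → 3374 → 1687 → 5062 → 2531 → 7594 → 3797 → 11392 → 5696 → 2848 → 1424 → 712 → 356 → 178 → 89 → 268 → 134 → 67 → 202 → 101 → 304 → 152 → 76 → 38 → 19 → 58 → 29 → 88 → 44 → 22 → 11 → 34 → 17 → 52 → 26 → 13 → 40 → 20 → 10 → 5 → 16 → 8 → 4 → 2 → 1
Total steps = 102

102 steps


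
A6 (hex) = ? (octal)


A6 (base 16) = 166 (decimal)
166 (decimal) = 246 (base 8)


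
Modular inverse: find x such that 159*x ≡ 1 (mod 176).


Use the extended Euclidean algorithm on (176, 159); each row r = 176*s + 159*t:
r=176, s=1, t=0
r=159, s=0, t=1
q=1: r=17, s=1, t=-1   [176*(1) + 159*(-1) = 17]
q=9: r=6, s=-9, t=10   [176*(-9) + 159*(10) = 6]
q=2: r=5, s=19, t=-21   [176*(19) + 159*(-21) = 5]
q=1: r=1, s=-28, t=31   [176*(-28) + 159*(31) = 1]
q=5: r=0, s=159, t=-176   [176*(159) + 159*(-176) = 0]
GCD = 1 with t = 31, so 159*(31) ≡ 1 (mod 176)
Inverse = 31 mod 176 = 31
Check: 159 * 31 = 4929 ≡ 1 (mod 176)

159^(-1) ≡ 31 (mod 176)


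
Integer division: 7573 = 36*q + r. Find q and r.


7573 = 36 * 210 + 13
Check: 7560 + 13 = 7573

q = 210, r = 13


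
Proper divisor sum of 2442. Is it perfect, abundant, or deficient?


Proper divisors: 1, 2, 3, 6, 11, 22, 33, 37, 66, 74, 111, 222, 407, 814, 1221
Sum = 1 + 2 + 3 + 6 + 11 + 22 + 33 + 37 + 66 + 74 + 111 + 222 + 407 + 814 + 1221 = 3030
3030 > 2442 → abundant

s(2442) = 3030 (abundant)


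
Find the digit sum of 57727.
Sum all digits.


5 + 7 + 7 + 2 + 7 = 28


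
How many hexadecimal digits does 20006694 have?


20006694 in base 16 = 1314726
Number of digits = 7

7 digits (base 16)


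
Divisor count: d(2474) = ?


2474 = 2^1 × 1237^1
d(2474) = (1+1) × (1+1) = 4

4 divisors


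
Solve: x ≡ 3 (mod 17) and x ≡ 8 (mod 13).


M = 17*13 = 221
M1 = M/17 = 13, M2 = M/13 = 17
M1^(-1) mod 17 = 4, M2^(-1) mod 13 = 10
x = 3*13*4 + 8*17*10 = 1516
1516 mod 221 = 190
Check: 190 mod 17 = 3 ✓, 190 mod 13 = 8 ✓

x ≡ 190 (mod 221)


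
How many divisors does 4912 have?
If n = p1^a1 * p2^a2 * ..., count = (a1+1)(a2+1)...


4912 = 2^4 × 307^1
d(4912) = (4+1) × (1+1) = 10

10 divisors


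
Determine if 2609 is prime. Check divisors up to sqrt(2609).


Check divisors up to sqrt(2609) = 51.0784
No divisors found.
2609 is prime.

Yes, 2609 is prime


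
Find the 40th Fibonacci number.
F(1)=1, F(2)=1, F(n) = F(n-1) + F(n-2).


Sequence: 1, 1, 2, 3, 5, 8, 13, 21, 34, 55, 89, 144, 233, 377, 610, 987, 1597, 2584, 4181, 6765, 10946, 17711, 28657, 46368, 75025, 121393, 196418, 317811, 514229, 832040, 1346269, 2178309, 3524578, 5702887, 9227465, 14930352, 24157817, 39088169, 63245986, 102334155
F(40) = 102334155


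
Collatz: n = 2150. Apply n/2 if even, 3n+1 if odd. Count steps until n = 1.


2150 → 1075 → 3226 → 1613 → 4840 → 2420 → 1210 → 605 → 1816 → 908 → 454 → 227 → 682 → 341 → 1024 → 512 → 256 → 128 → 64 → 32 → 16 → 8 → 4 → 2 → 1
Total steps = 24

24 steps


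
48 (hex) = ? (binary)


48 (base 16) = 72 (decimal)
72 (decimal) = 1001000 (base 2)


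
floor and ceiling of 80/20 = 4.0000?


80/20 = 4.0000
floor = 4
ceil = 4

floor = 4, ceil = 4


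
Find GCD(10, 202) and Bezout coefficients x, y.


Tabular extended Euclidean (each row: r = 10*s + 202*t):
r=10, s=1, t=0
r=202, s=0, t=1
q=0: r=10, s=1, t=0   [10*(1) + 202*(0) = 10]
q=20: r=2, s=-20, t=1   [10*(-20) + 202*(1) = 2]
q=5: r=0, s=101, t=-5   [10*(101) + 202*(-5) = 0]
GCD = 2; from the row with r=2: x=-20, y=1
Check: 10*(-20) + 202*(1) = -200 + 202 = 2

GCD = 2, x = -20, y = 1


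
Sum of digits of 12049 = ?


1 + 2 + 0 + 4 + 9 = 16


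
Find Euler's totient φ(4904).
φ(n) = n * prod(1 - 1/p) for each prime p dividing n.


4904 = 2^3 × 613
Prime factors: 2, 613
φ(4904) = 4904 × (1-1/2) × (1-1/613)
= 4904 × 1/2 × 612/613 = 2448

φ(4904) = 2448


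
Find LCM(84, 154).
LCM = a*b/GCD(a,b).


GCD(84, 154) = 14
LCM = 84*154/14 = 12936/14 = 924

LCM = 924


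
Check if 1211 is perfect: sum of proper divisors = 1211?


Proper divisors of 1211: 1, 7, 173
Sum = 1 + 7 + 173 = 181

No, 1211 is not perfect (181 ≠ 1211)


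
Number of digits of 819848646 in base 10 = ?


819848646 has 9 digits in base 10
floor(log10(819848646)) + 1 = floor(8.9137) + 1 = 9

9 digits (base 10)


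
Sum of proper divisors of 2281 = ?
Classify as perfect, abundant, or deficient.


Proper divisors: 1
Sum = 1 = 1
1 < 2281 → deficient

s(2281) = 1 (deficient)


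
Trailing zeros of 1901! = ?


floor(1901/5) = 380
floor(1901/25) = 76
floor(1901/125) = 15
floor(1901/625) = 3
Total = 474

474 trailing zeros


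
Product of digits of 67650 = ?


6 × 7 × 6 × 5 × 0 = 0


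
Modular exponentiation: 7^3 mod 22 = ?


7^1 mod 22 = 7
7^2 mod 22 = 5
7^3 mod 22 = 13


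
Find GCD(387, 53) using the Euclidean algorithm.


387 = 7 * 53 + 16
53 = 3 * 16 + 5
16 = 3 * 5 + 1
5 = 5 * 1 + 0
GCD = 1


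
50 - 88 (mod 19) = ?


50 - 88 = -38
-38 mod 19 = 0


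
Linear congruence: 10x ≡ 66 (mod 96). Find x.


GCD(10, 96) = 2 divides 66
Divide: 5x ≡ 33 (mod 48)
x ≡ 45 (mod 48)


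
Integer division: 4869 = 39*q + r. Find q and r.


4869 = 39 * 124 + 33
Check: 4836 + 33 = 4869

q = 124, r = 33


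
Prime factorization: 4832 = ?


4832 / 2 = 2416
2416 / 2 = 1208
1208 / 2 = 604
604 / 2 = 302
302 / 2 = 151
151 / 151 = 1
4832 = 2^5 × 151


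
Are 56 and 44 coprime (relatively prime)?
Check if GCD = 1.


Euclidean algorithm:
56 = 1 * 44 + 12
44 = 3 * 12 + 8
12 = 1 * 8 + 4
8 = 2 * 4 + 0
GCD(56, 44) = 4

No, not coprime (GCD = 4)


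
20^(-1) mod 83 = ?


Use the extended Euclidean algorithm on (83, 20); each row r = 83*s + 20*t:
r=83, s=1, t=0
r=20, s=0, t=1
q=4: r=3, s=1, t=-4   [83*(1) + 20*(-4) = 3]
q=6: r=2, s=-6, t=25   [83*(-6) + 20*(25) = 2]
q=1: r=1, s=7, t=-29   [83*(7) + 20*(-29) = 1]
q=2: r=0, s=-20, t=83   [83*(-20) + 20*(83) = 0]
GCD = 1 with t = -29, so 20*(-29) ≡ 1 (mod 83)
Inverse = -29 mod 83 = 54
Check: 20 * 54 = 1080 ≡ 1 (mod 83)

20^(-1) ≡ 54 (mod 83)


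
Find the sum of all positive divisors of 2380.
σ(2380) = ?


Divisors of 2380: 1, 2, 4, 5, 7, 10, 14, 17, 20, 28, 34, 35, 68, 70, 85, 119, 140, 170, 238, 340, 476, 595, 1190, 2380
Sum = 1 + 2 + 4 + 5 + 7 + 10 + 14 + 17 + 20 + 28 + 34 + 35 + 68 + 70 + 85 + 119 + 140 + 170 + 238 + 340 + 476 + 595 + 1190 + 2380 = 6048

σ(2380) = 6048


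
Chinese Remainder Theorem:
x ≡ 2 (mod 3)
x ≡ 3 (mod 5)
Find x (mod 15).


M = 3*5 = 15
M1 = M/3 = 5, M2 = M/5 = 3
M1^(-1) mod 3 = 2, M2^(-1) mod 5 = 2
x = 2*5*2 + 3*3*2 = 38
38 mod 15 = 8
Check: 8 mod 3 = 2 ✓, 8 mod 5 = 3 ✓

x ≡ 8 (mod 15)


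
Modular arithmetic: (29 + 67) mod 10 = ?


29 + 67 = 96
96 mod 10 = 6


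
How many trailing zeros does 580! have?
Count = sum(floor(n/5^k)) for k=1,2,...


floor(580/5) = 116
floor(580/25) = 23
floor(580/125) = 4
Total = 143

143 trailing zeros


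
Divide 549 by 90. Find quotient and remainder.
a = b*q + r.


549 = 90 * 6 + 9
Check: 540 + 9 = 549

q = 6, r = 9


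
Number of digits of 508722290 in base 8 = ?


508722290 in base 8 = 3624476162
Number of digits = 10

10 digits (base 8)


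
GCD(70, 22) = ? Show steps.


70 = 3 * 22 + 4
22 = 5 * 4 + 2
4 = 2 * 2 + 0
GCD = 2


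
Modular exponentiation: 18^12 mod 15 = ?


18^1 mod 15 = 3
18^2 mod 15 = 9
18^3 mod 15 = 12
18^4 mod 15 = 6
18^5 mod 15 = 3
18^6 mod 15 = 9
18^7 mod 15 = 12
18^8 mod 15 = 6
18^9 mod 15 = 3
18^10 mod 15 = 9
18^11 mod 15 = 12
18^12 mod 15 = 6


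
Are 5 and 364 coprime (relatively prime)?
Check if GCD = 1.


Euclidean algorithm:
364 = 72 * 5 + 4
5 = 1 * 4 + 1
4 = 4 * 1 + 0
GCD(5, 364) = 1

Yes, coprime (GCD = 1)


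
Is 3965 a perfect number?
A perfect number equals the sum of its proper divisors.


Proper divisors of 3965: 1, 5, 13, 61, 65, 305, 793
Sum = 1 + 5 + 13 + 61 + 65 + 305 + 793 = 1243

No, 3965 is not perfect (1243 ≠ 3965)


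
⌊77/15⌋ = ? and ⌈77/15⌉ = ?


77/15 = 5.1333
floor = 5
ceil = 6

floor = 5, ceil = 6


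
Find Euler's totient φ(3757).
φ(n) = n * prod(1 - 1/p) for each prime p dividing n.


3757 = 13 × 17^2
Prime factors: 13, 17
φ(3757) = 3757 × (1-1/13) × (1-1/17)
= 3757 × 12/13 × 16/17 = 3264

φ(3757) = 3264


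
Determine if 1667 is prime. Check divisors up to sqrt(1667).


Check divisors up to sqrt(1667) = 40.8289
No divisors found.
1667 is prime.

Yes, 1667 is prime


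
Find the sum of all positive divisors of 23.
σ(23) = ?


Divisors of 23: 1, 23
Sum = 1 + 23 = 24

σ(23) = 24


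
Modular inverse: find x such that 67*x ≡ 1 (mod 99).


Use the extended Euclidean algorithm on (99, 67); each row r = 99*s + 67*t:
r=99, s=1, t=0
r=67, s=0, t=1
q=1: r=32, s=1, t=-1   [99*(1) + 67*(-1) = 32]
q=2: r=3, s=-2, t=3   [99*(-2) + 67*(3) = 3]
q=10: r=2, s=21, t=-31   [99*(21) + 67*(-31) = 2]
q=1: r=1, s=-23, t=34   [99*(-23) + 67*(34) = 1]
q=2: r=0, s=67, t=-99   [99*(67) + 67*(-99) = 0]
GCD = 1 with t = 34, so 67*(34) ≡ 1 (mod 99)
Inverse = 34 mod 99 = 34
Check: 67 * 34 = 2278 ≡ 1 (mod 99)

67^(-1) ≡ 34 (mod 99)


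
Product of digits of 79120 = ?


7 × 9 × 1 × 2 × 0 = 0


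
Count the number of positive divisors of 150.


150 = 2^1 × 3^1 × 5^2
d(150) = (1+1) × (1+1) × (2+1) = 12

12 divisors


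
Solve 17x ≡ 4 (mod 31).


GCD(17, 31) = 1, unique solution
a^(-1) mod 31 = 11
x = 11 * 4 mod 31 = 13

x ≡ 13 (mod 31)


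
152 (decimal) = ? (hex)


152 (base 10) = 152 (decimal)
152 (decimal) = 98 (base 16)


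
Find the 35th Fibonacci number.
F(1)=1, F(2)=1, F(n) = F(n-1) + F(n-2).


Sequence: 1, 1, 2, 3, 5, 8, 13, 21, 34, 55, 89, 144, 233, 377, 610, 987, 1597, 2584, 4181, 6765, 10946, 17711, 28657, 46368, 75025, 121393, 196418, 317811, 514229, 832040, 1346269, 2178309, 3524578, 5702887, 9227465
F(35) = 9227465


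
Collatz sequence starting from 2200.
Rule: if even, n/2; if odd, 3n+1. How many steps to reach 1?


2200 → 1100 → 550 → 275 → 826 → 413 → 1240 → 620 → 310 → 155 → 466 → 233 → 700 → 350 → 175 → 526 → 263 → 790 → 395 → 1186 → 593 → 1780 → 890 → 445 → 1336 → 668 → 334 → 167 → 502 → 251 → 754 → 377 → 1132 → 566 → 283 → 850 → 425 → 1276 → 638 → 319 → 958 → 479 → 1438 → 719 → 2158 → 1079 → 3238 → 1619 → 4858 → 2429 → 7288 → 3644 → 1822 → 911 → 2734 → 1367 → 4102 → 2051 → 6154 → 3077 → 9232 → 4616 → 2308 → 1154 → 577 → 1732 → 866 → 433 → 1300 → 650 → 325 → 976 → 488 → 244 → 122 → 61 → 184 → 92 → 46 → 23 → 70 → 35 → 106 → 53 → 160 → 80 → 40 → 20 → 10 → 5 → 16 → 8 → 4 → 2 → 1
Total steps = 94

94 steps


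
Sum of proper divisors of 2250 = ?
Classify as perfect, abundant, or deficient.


Proper divisors: 1, 2, 3, 5, 6, 9, 10, 15, 18, 25, 30, 45, 50, 75, 90, 125, 150, 225, 250, 375, 450, 750, 1125
Sum = 1 + 2 + 3 + 5 + 6 + 9 + 10 + 15 + 18 + 25 + 30 + 45 + 50 + 75 + 90 + 125 + 150 + 225 + 250 + 375 + 450 + 750 + 1125 = 3834
3834 > 2250 → abundant

s(2250) = 3834 (abundant)


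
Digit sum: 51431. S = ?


5 + 1 + 4 + 3 + 1 = 14


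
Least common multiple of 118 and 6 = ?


GCD(118, 6) = 2
LCM = 118*6/2 = 708/2 = 354

LCM = 354


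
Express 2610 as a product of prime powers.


2610 / 2 = 1305
1305 / 3 = 435
435 / 3 = 145
145 / 5 = 29
29 / 29 = 1
2610 = 2 × 3^2 × 5 × 29


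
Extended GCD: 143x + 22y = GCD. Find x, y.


Tabular extended Euclidean (each row: r = 143*s + 22*t):
r=143, s=1, t=0
r=22, s=0, t=1
q=6: r=11, s=1, t=-6   [143*(1) + 22*(-6) = 11]
q=2: r=0, s=-2, t=13   [143*(-2) + 22*(13) = 0]
GCD = 11; from the row with r=11: x=1, y=-6
Check: 143*(1) + 22*(-6) = 143 - 132 = 11

GCD = 11, x = 1, y = -6


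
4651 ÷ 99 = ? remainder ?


4651 = 99 * 46 + 97
Check: 4554 + 97 = 4651

q = 46, r = 97


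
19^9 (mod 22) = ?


19^1 mod 22 = 19
19^2 mod 22 = 9
19^3 mod 22 = 17
19^4 mod 22 = 15
19^5 mod 22 = 21
19^6 mod 22 = 3
19^7 mod 22 = 13
19^8 mod 22 = 5
19^9 mod 22 = 7


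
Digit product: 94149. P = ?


9 × 4 × 1 × 4 × 9 = 1296


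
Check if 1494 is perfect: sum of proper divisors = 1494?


Proper divisors of 1494: 1, 2, 3, 6, 9, 18, 83, 166, 249, 498, 747
Sum = 1 + 2 + 3 + 6 + 9 + 18 + 83 + 166 + 249 + 498 + 747 = 1782

No, 1494 is not perfect (1782 ≠ 1494)


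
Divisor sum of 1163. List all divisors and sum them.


Divisors of 1163: 1, 1163
Sum = 1 + 1163 = 1164

σ(1163) = 1164


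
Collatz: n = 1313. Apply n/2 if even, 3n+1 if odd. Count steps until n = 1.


1313 → 3940 → 1970 → 985 → 2956 → 1478 → 739 → 2218 → 1109 → 3328 → 1664 → 832 → 416 → 208 → 104 → 52 → 26 → 13 → 40 → 20 → 10 → 5 → 16 → 8 → 4 → 2 → 1
Total steps = 26

26 steps


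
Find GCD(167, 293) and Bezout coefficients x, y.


Tabular extended Euclidean (each row: r = 167*s + 293*t):
r=167, s=1, t=0
r=293, s=0, t=1
q=0: r=167, s=1, t=0   [167*(1) + 293*(0) = 167]
q=1: r=126, s=-1, t=1   [167*(-1) + 293*(1) = 126]
q=1: r=41, s=2, t=-1   [167*(2) + 293*(-1) = 41]
q=3: r=3, s=-7, t=4   [167*(-7) + 293*(4) = 3]
q=13: r=2, s=93, t=-53   [167*(93) + 293*(-53) = 2]
q=1: r=1, s=-100, t=57   [167*(-100) + 293*(57) = 1]
q=2: r=0, s=293, t=-167   [167*(293) + 293*(-167) = 0]
GCD = 1; from the row with r=1: x=-100, y=57
Check: 167*(-100) + 293*(57) = -16700 + 16701 = 1

GCD = 1, x = -100, y = 57


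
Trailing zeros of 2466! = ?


floor(2466/5) = 493
floor(2466/25) = 98
floor(2466/125) = 19
floor(2466/625) = 3
Total = 613

613 trailing zeros
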